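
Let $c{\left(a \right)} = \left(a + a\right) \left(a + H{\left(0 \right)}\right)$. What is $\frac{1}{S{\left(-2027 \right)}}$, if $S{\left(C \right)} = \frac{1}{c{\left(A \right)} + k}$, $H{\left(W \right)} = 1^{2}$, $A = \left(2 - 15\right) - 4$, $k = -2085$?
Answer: $-1541$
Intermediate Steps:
$A = -17$ ($A = -13 - 4 = -17$)
$H{\left(W \right)} = 1$
$c{\left(a \right)} = 2 a \left(1 + a\right)$ ($c{\left(a \right)} = \left(a + a\right) \left(a + 1\right) = 2 a \left(1 + a\right)$)
$S{\left(C \right)} = - \frac{1}{1541}$ ($S{\left(C \right)} = \frac{1}{2 \left(-17\right) \left(1 - 17\right) - 2085} = \frac{1}{2 \left(-17\right) \left(-16\right) - 2085} = \frac{1}{544 - 2085} = \frac{1}{-1541} = - \frac{1}{1541}$)
$\frac{1}{S{\left(-2027 \right)}} = \frac{1}{- \frac{1}{1541}} = -1541$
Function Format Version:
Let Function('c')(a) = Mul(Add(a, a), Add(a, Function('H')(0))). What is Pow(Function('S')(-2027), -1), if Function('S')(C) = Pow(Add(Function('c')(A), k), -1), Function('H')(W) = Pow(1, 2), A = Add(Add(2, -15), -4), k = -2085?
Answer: -1541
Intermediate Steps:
A = -17 (A = Add(-13, -4) = -17)
Function('H')(W) = 1
Function('c')(a) = Mul(2, a, Add(1, a)) (Function('c')(a) = Mul(Add(a, a), Add(a, 1)) = Mul(Mul(2, a), Add(1, a)) = Mul(2, a, Add(1, a)))
Function('S')(C) = Rational(-1, 1541) (Function('S')(C) = Pow(Add(Mul(2, -17, Add(1, -17)), -2085), -1) = Pow(Add(Mul(2, -17, -16), -2085), -1) = Pow(Add(544, -2085), -1) = Pow(-1541, -1) = Rational(-1, 1541))
Pow(Function('S')(-2027), -1) = Pow(Rational(-1, 1541), -1) = -1541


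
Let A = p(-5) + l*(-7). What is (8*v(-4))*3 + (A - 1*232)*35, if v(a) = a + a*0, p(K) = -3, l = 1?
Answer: -8566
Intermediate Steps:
v(a) = a (v(a) = a + 0 = a)
A = -10 (A = -3 + 1*(-7) = -3 - 7 = -10)
(8*v(-4))*3 + (A - 1*232)*35 = (8*(-4))*3 + (-10 - 1*232)*35 = -32*3 + (-10 - 232)*35 = -96 - 242*35 = -96 - 8470 = -8566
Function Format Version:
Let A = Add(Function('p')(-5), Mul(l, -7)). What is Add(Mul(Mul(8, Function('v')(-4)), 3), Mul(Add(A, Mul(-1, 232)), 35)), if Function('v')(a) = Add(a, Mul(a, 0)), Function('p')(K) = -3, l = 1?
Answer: -8566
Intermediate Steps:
Function('v')(a) = a (Function('v')(a) = Add(a, 0) = a)
A = -10 (A = Add(-3, Mul(1, -7)) = Add(-3, -7) = -10)
Add(Mul(Mul(8, Function('v')(-4)), 3), Mul(Add(A, Mul(-1, 232)), 35)) = Add(Mul(Mul(8, -4), 3), Mul(Add(-10, Mul(-1, 232)), 35)) = Add(Mul(-32, 3), Mul(Add(-10, -232), 35)) = Add(-96, Mul(-242, 35)) = Add(-96, -8470) = -8566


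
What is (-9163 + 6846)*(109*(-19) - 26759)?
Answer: 66799110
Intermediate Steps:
(-9163 + 6846)*(109*(-19) - 26759) = -2317*(-2071 - 26759) = -2317*(-28830) = 66799110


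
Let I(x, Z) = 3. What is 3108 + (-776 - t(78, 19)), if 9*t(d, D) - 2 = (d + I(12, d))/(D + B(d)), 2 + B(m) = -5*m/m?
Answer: 83917/36 ≈ 2331.0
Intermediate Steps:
B(m) = -7 (B(m) = -2 - 5*m/m = -2 - 5*1 = -2 - 5 = -7)
t(d, D) = 2/9 + (3 + d)/(9*(-7 + D)) (t(d, D) = 2/9 + ((d + 3)/(D - 7))/9 = 2/9 + ((3 + d)/(-7 + D))/9 = 2/9 + (3 + d)/(9*(-7 + D)))
3108 + (-776 - t(78, 19)) = 3108 + (-776 - (-11 + 78 + 2*19)/(9*(-7 + 19))) = 3108 + (-776 - (-11 + 78 + 38)/(9*12)) = 3108 + (-776 - 105/(9*12)) = 3108 + (-776 - 1*35/36) = 3108 + (-776 - 35/36) = 3108 - 27971/36 = 83917/36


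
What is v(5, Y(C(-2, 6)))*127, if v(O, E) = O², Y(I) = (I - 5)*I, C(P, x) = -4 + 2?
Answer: 3175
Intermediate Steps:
C(P, x) = -2
Y(I) = I*(-5 + I) (Y(I) = (-5 + I)*I = I*(-5 + I))
v(5, Y(C(-2, 6)))*127 = 5²*127 = 25*127 = 3175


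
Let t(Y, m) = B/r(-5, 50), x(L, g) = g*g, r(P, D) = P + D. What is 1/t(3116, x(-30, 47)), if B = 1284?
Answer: 15/428 ≈ 0.035047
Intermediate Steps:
r(P, D) = D + P
x(L, g) = g**2
t(Y, m) = 428/15 (t(Y, m) = 1284/(50 - 5) = 1284/45 = 1284*(1/45) = 428/15)
1/t(3116, x(-30, 47)) = 1/(428/15) = 15/428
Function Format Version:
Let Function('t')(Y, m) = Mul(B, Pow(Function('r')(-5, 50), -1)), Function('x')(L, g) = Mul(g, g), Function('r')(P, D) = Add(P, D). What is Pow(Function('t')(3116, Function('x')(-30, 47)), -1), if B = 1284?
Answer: Rational(15, 428) ≈ 0.035047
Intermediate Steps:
Function('r')(P, D) = Add(D, P)
Function('x')(L, g) = Pow(g, 2)
Function('t')(Y, m) = Rational(428, 15) (Function('t')(Y, m) = Mul(1284, Pow(Add(50, -5), -1)) = Mul(1284, Pow(45, -1)) = Mul(1284, Rational(1, 45)) = Rational(428, 15))
Pow(Function('t')(3116, Function('x')(-30, 47)), -1) = Pow(Rational(428, 15), -1) = Rational(15, 428)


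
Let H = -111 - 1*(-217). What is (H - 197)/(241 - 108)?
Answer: -13/19 ≈ -0.68421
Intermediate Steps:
H = 106 (H = -111 + 217 = 106)
(H - 197)/(241 - 108) = (106 - 197)/(241 - 108) = -91/133 = -91*1/133 = -13/19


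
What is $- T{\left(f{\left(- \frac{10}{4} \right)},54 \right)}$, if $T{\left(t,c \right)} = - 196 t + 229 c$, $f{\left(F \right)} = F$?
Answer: $-12856$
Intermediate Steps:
$- T{\left(f{\left(- \frac{10}{4} \right)},54 \right)} = - (- 196 \left(- \frac{10}{4}\right) + 229 \cdot 54) = - (- 196 \left(\left(-10\right) \frac{1}{4}\right) + 12366) = - (\left(-196\right) \left(- \frac{5}{2}\right) + 12366) = - (490 + 12366) = \left(-1\right) 12856 = -12856$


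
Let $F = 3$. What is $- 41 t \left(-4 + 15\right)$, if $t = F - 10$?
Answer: $3157$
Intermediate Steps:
$t = -7$ ($t = 3 - 10 = -7$)
$- 41 t \left(-4 + 15\right) = - 41 \left(- 7 \left(-4 + 15\right)\right) = - 41 \left(\left(-7\right) 11\right) = \left(-41\right) \left(-77\right) = 3157$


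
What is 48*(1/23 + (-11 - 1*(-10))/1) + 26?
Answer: -458/23 ≈ -19.913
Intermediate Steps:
48*(1/23 + (-11 - 1*(-10))/1) + 26 = 48*(1*(1/23) + (-11 + 10)*1) + 26 = 48*(1/23 - 1*1) + 26 = 48*(1/23 - 1) + 26 = 48*(-22/23) + 26 = -1056/23 + 26 = -458/23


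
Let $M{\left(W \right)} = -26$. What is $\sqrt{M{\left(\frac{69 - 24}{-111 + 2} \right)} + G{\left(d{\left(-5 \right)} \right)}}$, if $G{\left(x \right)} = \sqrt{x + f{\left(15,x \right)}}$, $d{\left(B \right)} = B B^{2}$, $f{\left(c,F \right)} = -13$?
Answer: $\sqrt{-26 + i \sqrt{138}} \approx 1.1249 + 5.2216 i$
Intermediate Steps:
$d{\left(B \right)} = B^{3}$
$G{\left(x \right)} = \sqrt{-13 + x}$ ($G{\left(x \right)} = \sqrt{x - 13} = \sqrt{-13 + x}$)
$\sqrt{M{\left(\frac{69 - 24}{-111 + 2} \right)} + G{\left(d{\left(-5 \right)} \right)}} = \sqrt{-26 + \sqrt{-13 + \left(-5\right)^{3}}} = \sqrt{-26 + \sqrt{-13 - 125}} = \sqrt{-26 + \sqrt{-138}} = \sqrt{-26 + i \sqrt{138}}$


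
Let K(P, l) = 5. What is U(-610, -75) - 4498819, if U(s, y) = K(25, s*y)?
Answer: -4498814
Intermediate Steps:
U(s, y) = 5
U(-610, -75) - 4498819 = 5 - 4498819 = -4498814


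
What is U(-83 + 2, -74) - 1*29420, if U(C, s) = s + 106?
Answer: -29388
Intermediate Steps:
U(C, s) = 106 + s
U(-83 + 2, -74) - 1*29420 = (106 - 74) - 1*29420 = 32 - 29420 = -29388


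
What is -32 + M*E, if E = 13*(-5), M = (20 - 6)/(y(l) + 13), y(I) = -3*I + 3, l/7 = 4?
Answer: -633/34 ≈ -18.618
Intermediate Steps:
l = 28 (l = 7*4 = 28)
y(I) = 3 - 3*I
M = -7/34 (M = (20 - 6)/((3 - 3*28) + 13) = 14/((3 - 84) + 13) = 14/(-81 + 13) = 14/(-68) = 14*(-1/68) = -7/34 ≈ -0.20588)
E = -65
-32 + M*E = -32 - 7/34*(-65) = -32 + 455/34 = -633/34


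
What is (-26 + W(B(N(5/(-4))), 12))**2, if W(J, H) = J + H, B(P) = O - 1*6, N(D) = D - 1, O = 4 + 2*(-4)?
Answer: 576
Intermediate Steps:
O = -4 (O = 4 - 8 = -4)
N(D) = -1 + D
B(P) = -10 (B(P) = -4 - 1*6 = -4 - 6 = -10)
W(J, H) = H + J
(-26 + W(B(N(5/(-4))), 12))**2 = (-26 + (12 - 10))**2 = (-26 + 2)**2 = (-24)**2 = 576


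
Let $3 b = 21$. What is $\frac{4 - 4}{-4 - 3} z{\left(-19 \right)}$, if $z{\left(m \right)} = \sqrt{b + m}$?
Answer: $0$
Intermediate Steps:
$b = 7$ ($b = \frac{1}{3} \cdot 21 = 7$)
$z{\left(m \right)} = \sqrt{7 + m}$
$\frac{4 - 4}{-4 - 3} z{\left(-19 \right)} = \frac{4 - 4}{-4 - 3} \sqrt{7 - 19} = \frac{0}{-7} \sqrt{-12} = 0 \left(- \frac{1}{7}\right) 2 i \sqrt{3} = 0 \cdot 2 i \sqrt{3} = 0$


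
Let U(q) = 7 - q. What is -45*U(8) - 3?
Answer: 42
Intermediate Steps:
-45*U(8) - 3 = -45*(7 - 1*8) - 3 = -45*(7 - 8) - 3 = -45*(-1) - 3 = 45 - 3 = 42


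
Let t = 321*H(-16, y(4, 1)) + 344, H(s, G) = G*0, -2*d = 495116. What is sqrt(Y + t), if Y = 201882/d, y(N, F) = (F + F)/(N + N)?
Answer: sqrt(5258012473265)/123779 ≈ 18.525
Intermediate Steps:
d = -247558 (d = -1/2*495116 = -247558)
y(N, F) = F/N (y(N, F) = (2*F)/((2*N)) = (2*F)*(1/(2*N)) = F/N)
H(s, G) = 0
Y = -100941/123779 (Y = 201882/(-247558) = 201882*(-1/247558) = -100941/123779 ≈ -0.81549)
t = 344 (t = 321*0 + 344 = 0 + 344 = 344)
sqrt(Y + t) = sqrt(-100941/123779 + 344) = sqrt(42479035/123779) = sqrt(5258012473265)/123779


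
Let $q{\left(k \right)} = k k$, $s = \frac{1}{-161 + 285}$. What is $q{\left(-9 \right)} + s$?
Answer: $\frac{10045}{124} \approx 81.008$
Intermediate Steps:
$s = \frac{1}{124} \approx 0.0080645$
$q{\left(k \right)} = k^{2}$
$q{\left(-9 \right)} + s = \left(-9\right)^{2} + \frac{1}{124} = 81 + \frac{1}{124} = \frac{10045}{124}$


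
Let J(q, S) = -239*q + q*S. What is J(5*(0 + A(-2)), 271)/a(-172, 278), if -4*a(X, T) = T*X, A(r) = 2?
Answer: 160/5977 ≈ 0.026769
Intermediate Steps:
a(X, T) = -T*X/4
J(q, S) = -239*q + S*q
J(5*(0 + A(-2)), 271)/a(-172, 278) = ((5*(0 + 2))*(-239 + 271))/((-¼*278*(-172))) = ((5*2)*32)/11954 = (10*32)*(1/11954) = 320*(1/11954) = 160/5977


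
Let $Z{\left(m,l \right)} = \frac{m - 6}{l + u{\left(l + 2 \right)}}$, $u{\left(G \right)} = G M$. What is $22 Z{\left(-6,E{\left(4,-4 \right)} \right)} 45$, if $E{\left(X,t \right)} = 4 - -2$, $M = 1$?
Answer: $- \frac{5940}{7} \approx -848.57$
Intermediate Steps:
$u{\left(G \right)} = G$ ($u{\left(G \right)} = G 1 = G$)
$E{\left(X,t \right)} = 6$ ($E{\left(X,t \right)} = 4 + 2 = 6$)
$Z{\left(m,l \right)} = \frac{-6 + m}{2 + 2 l}$ ($Z{\left(m,l \right)} = \frac{m - 6}{l + \left(l + 2\right)} = \frac{-6 + m}{l + \left(2 + l\right)} = \frac{-6 + m}{2 + 2 l}$)
$22 Z{\left(-6,E{\left(4,-4 \right)} \right)} 45 = 22 \frac{-6 - 6}{2 \left(1 + 6\right)} 45 = 22 \cdot \frac{1}{2} \cdot \frac{1}{7} \left(-12\right) 45 = 22 \left(- \frac{6}{7}\right) 45 = \left(- \frac{132}{7}\right) 45 = - \frac{5940}{7}$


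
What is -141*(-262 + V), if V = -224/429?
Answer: 5293234/143 ≈ 37016.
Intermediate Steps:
V = -224/429 (V = -224*1/429 = -224/429 ≈ -0.52214)
-141*(-262 + V) = -141*(-262 - 224/429) = -141*(-112622/429) = 5293234/143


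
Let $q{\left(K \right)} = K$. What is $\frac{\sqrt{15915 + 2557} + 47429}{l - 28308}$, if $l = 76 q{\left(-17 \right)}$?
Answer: $- \frac{47429}{29600} - \frac{\sqrt{4618}}{14800} \approx -1.6069$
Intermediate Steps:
$l = -1292$ ($l = 76 \left(-17\right) = -1292$)
$\frac{\sqrt{15915 + 2557} + 47429}{l - 28308} = \frac{\sqrt{15915 + 2557} + 47429}{-1292 - 28308} = \frac{\sqrt{18472} + 47429}{-29600} = \left(2 \sqrt{4618} + 47429\right) \left(- \frac{1}{29600}\right) = \left(47429 + 2 \sqrt{4618}\right) \left(- \frac{1}{29600}\right) = - \frac{47429}{29600} - \frac{\sqrt{4618}}{14800}$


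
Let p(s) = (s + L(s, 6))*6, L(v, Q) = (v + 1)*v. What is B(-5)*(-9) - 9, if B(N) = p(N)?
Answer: -819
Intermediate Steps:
L(v, Q) = v*(1 + v) (L(v, Q) = (1 + v)*v = v*(1 + v))
p(s) = 6*s + 6*s*(1 + s) (p(s) = (s + s*(1 + s))*6 = 6*s + 6*s*(1 + s))
B(N) = 6*N*(2 + N)
B(-5)*(-9) - 9 = (6*(-5)*(2 - 5))*(-9) - 9 = (6*(-5)*(-3))*(-9) - 9 = 90*(-9) - 9 = -810 - 9 = -819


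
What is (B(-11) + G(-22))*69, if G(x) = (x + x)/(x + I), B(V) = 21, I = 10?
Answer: 1702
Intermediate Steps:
G(x) = 2*x/(10 + x) (G(x) = (x + x)/(x + 10) = (2*x)/(10 + x) = 2*x/(10 + x))
(B(-11) + G(-22))*69 = (21 + 2*(-22)/(10 - 22))*69 = (21 + 2*(-22)/(-12))*69 = (21 + 2*(-22)*(-1/12))*69 = (21 + 11/3)*69 = (74/3)*69 = 1702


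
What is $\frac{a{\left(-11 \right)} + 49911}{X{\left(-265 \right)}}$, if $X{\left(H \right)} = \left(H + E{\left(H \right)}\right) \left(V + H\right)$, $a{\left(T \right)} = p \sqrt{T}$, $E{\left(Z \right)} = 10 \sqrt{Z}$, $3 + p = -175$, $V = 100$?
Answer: $\frac{16637}{20075} + \frac{356 \sqrt{2915}}{3191925} - \frac{178 i \sqrt{11}}{60225} + \frac{33274 i \sqrt{265}}{1063975} \approx 0.83476 + 0.49929 i$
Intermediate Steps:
$p = -178$ ($p = -3 - 175 = -178$)
$a{\left(T \right)} = - 178 \sqrt{T}$
$X{\left(H \right)} = \left(100 + H\right) \left(H + 10 \sqrt{H}\right)$ ($X{\left(H \right)} = \left(H + 10 \sqrt{H}\right) \left(100 + H\right) = \left(100 + H\right) \left(H + 10 \sqrt{H}\right)$)
$\frac{a{\left(-11 \right)} + 49911}{X{\left(-265 \right)}} = \frac{- 178 \sqrt{-11} + 49911}{\left(-265\right)^{2} + 10 \left(-265\right)^{\frac{3}{2}} + 100 \left(-265\right) + 1000 \sqrt{-265}} = \frac{- 178 i \sqrt{11} + 49911}{70225 + 10 \left(- 265 i \sqrt{265}\right) - 26500 + 1000 i \sqrt{265}} = \frac{- 178 i \sqrt{11} + 49911}{70225 - 2650 i \sqrt{265} - 26500 + 1000 i \sqrt{265}} = \frac{49911 - 178 i \sqrt{11}}{43725 - 1650 i \sqrt{265}}$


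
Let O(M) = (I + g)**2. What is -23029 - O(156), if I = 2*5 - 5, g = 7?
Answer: -23173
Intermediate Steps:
I = 5 (I = 10 - 5 = 5)
O(M) = 144 (O(M) = (5 + 7)**2 = 12**2 = 144)
-23029 - O(156) = -23029 - 1*144 = -23029 - 144 = -23173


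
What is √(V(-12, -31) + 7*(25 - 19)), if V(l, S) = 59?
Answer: √101 ≈ 10.050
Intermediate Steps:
√(V(-12, -31) + 7*(25 - 19)) = √(59 + 7*(25 - 19)) = √(59 + 7*6) = √(59 + 42) = √101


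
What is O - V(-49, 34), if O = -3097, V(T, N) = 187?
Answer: -3284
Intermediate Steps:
O - V(-49, 34) = -3097 - 1*187 = -3097 - 187 = -3284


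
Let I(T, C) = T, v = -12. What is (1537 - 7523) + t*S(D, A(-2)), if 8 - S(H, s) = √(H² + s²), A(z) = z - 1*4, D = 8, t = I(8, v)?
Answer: -6002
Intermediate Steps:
t = 8
A(z) = -4 + z (A(z) = z - 4 = -4 + z)
S(H, s) = 8 - √(H² + s²)
(1537 - 7523) + t*S(D, A(-2)) = (1537 - 7523) + 8*(8 - √(8² + (-4 - 2)²)) = -5986 + 8*(8 - √(64 + (-6)²)) = -5986 + 8*(8 - √(64 + 36)) = -5986 + 8*(8 - √100) = -5986 + 8*(8 - 1*10) = -5986 + 8*(8 - 10) = -5986 + 8*(-2) = -5986 - 16 = -6002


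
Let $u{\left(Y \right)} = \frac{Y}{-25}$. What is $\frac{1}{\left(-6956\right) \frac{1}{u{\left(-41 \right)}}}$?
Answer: $- \frac{41}{173900} \approx -0.00023577$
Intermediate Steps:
$u{\left(Y \right)} = - \frac{Y}{25}$ ($u{\left(Y \right)} = Y \left(- \frac{1}{25}\right) = - \frac{Y}{25}$)
$\frac{1}{\left(-6956\right) \frac{1}{u{\left(-41 \right)}}} = \frac{1}{\left(-6956\right) \frac{1}{\left(- \frac{1}{25}\right) \left(-41\right)}} = \frac{1}{\left(-6956\right) \frac{1}{\frac{41}{25}}} = \frac{1}{\left(-6956\right) \frac{25}{41}} = \frac{1}{- \frac{173900}{41}} = - \frac{41}{173900}$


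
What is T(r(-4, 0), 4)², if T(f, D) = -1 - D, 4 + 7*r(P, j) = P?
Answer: 25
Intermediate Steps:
r(P, j) = -4/7 + P/7
T(r(-4, 0), 4)² = (-1 - 1*4)² = (-1 - 4)² = (-5)² = 25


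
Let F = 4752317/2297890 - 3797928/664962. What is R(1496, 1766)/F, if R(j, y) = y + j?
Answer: -830727847907860/927851759161 ≈ -895.32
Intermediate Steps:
R(j, y) = j + y
F = -927851759161/254668255030 (F = 4752317*(1/2297890) - 3797928*1/664962 = 4752317/2297890 - 632988/110827 = -927851759161/254668255030 ≈ -3.6434)
R(1496, 1766)/F = (1496 + 1766)/(-927851759161/254668255030) = 3262*(-254668255030/927851759161) = -830727847907860/927851759161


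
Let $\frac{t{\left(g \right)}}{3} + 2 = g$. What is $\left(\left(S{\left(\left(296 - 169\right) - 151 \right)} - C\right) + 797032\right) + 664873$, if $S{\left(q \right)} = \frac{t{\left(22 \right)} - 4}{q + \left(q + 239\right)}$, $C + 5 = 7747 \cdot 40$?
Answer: $\frac{220037786}{191} \approx 1.152 \cdot 10^{6}$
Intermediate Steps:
$C = 309875$ ($C = -5 + 7747 \cdot 40 = -5 + 309880 = 309875$)
$t{\left(g \right)} = -6 + 3 g$
$S{\left(q \right)} = \frac{56}{239 + 2 q}$ ($S{\left(q \right)} = \frac{\left(-6 + 3 \cdot 22\right) - 4}{q + \left(q + 239\right)} = \frac{\left(-6 + 66\right) - 4}{q + \left(239 + q\right)} = \frac{60 - 4}{239 + 2 q} = \frac{56}{239 + 2 q}$)
$\left(\left(S{\left(\left(296 - 169\right) - 151 \right)} - C\right) + 797032\right) + 664873 = \left(\left(\frac{56}{239 + 2 \left(\left(296 - 169\right) - 151\right)} - 309875\right) + 797032\right) + 664873 = \left(\left(\frac{56}{239 + 2 \left(127 - 151\right)} - 309875\right) + 797032\right) + 664873 = \left(\left(\frac{56}{239 + 2 \left(-24\right)} - 309875\right) + 797032\right) + 664873 = \left(\left(\frac{56}{239 - 48} - 309875\right) + 797032\right) + 664873 = \left(\left(\frac{56}{191} - 309875\right) + 797032\right) + 664873 = \left(- \frac{59186069}{191} + 797032\right) + 664873 = \frac{93047043}{191} + 664873 = \frac{220037786}{191}$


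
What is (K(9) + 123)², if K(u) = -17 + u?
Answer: 13225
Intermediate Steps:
(K(9) + 123)² = ((-17 + 9) + 123)² = (-8 + 123)² = 115² = 13225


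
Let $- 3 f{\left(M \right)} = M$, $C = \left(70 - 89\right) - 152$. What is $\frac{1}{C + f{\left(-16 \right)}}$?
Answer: $- \frac{3}{497} \approx -0.0060362$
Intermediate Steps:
$C = -171$ ($C = -19 - 152 = -171$)
$f{\left(M \right)} = - \frac{M}{3}$
$\frac{1}{C + f{\left(-16 \right)}} = \frac{1}{-171 - - \frac{16}{3}} = \frac{1}{-171 + \frac{16}{3}} = \frac{1}{- \frac{497}{3}} = - \frac{3}{497}$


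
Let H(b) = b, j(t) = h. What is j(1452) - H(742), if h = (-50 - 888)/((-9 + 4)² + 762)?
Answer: -584892/787 ≈ -743.19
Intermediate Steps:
h = -938/787 (h = -938/((-5)² + 762) = -938/(25 + 762) = -938/787 ≈ -1.1919)
j(t) = -938/787
j(1452) - H(742) = -938/787 - 1*742 = -938/787 - 742 = -584892/787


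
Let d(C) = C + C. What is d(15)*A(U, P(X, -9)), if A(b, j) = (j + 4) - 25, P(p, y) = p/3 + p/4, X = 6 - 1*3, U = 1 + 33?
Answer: -1155/2 ≈ -577.50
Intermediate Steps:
U = 34
X = 3 (X = 6 - 3 = 3)
P(p, y) = 7*p/12 (P(p, y) = p*(⅓) + p*(¼) = p/3 + p/4 = 7*p/12)
A(b, j) = -21 + j (A(b, j) = (4 + j) - 25 = -21 + j)
d(C) = 2*C
d(15)*A(U, P(X, -9)) = (2*15)*(-21 + (7/12)*3) = 30*(-21 + 7/4) = 30*(-77/4) = -1155/2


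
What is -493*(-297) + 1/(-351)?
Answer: 51393770/351 ≈ 1.4642e+5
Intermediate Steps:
-493*(-297) + 1/(-351) = 146421 - 1/351 = 51393770/351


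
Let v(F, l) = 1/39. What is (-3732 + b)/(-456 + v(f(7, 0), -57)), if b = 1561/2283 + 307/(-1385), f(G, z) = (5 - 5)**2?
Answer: 153386414428/18743015255 ≈ 8.1837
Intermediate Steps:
f(G, z) = 0 (f(G, z) = 0**2 = 0)
v(F, l) = 1/39
b = 1461104/3161955 (b = 1561*(1/2283) + 307*(-1/1385) = 1561/2283 - 307/1385 = 1461104/3161955 ≈ 0.46209)
(-3732 + b)/(-456 + v(f(7, 0), -57)) = (-3732 + 1461104/3161955)/(-456 + 1/39) = -11798954956/(3161955*(-17783/39)) = -11798954956/3161955*(-39/17783) = 153386414428/18743015255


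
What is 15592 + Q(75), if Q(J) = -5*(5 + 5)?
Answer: 15542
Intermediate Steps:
Q(J) = -50 (Q(J) = -5*10 = -50)
15592 + Q(75) = 15592 - 50 = 15542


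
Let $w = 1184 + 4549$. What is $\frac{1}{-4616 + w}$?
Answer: $\frac{1}{1117} \approx 0.00089526$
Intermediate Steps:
$w = 5733$
$\frac{1}{-4616 + w} = \frac{1}{-4616 + 5733} = \frac{1}{1117}$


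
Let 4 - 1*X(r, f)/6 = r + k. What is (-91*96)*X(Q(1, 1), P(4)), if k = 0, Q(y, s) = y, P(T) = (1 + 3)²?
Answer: -157248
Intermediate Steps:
P(T) = 16 (P(T) = 4² = 16)
X(r, f) = 24 - 6*r (X(r, f) = 24 - 6*(r + 0) = 24 - 6*r)
(-91*96)*X(Q(1, 1), P(4)) = (-91*96)*(24 - 6*1) = -8736*(24 - 6) = -8736*18 = -157248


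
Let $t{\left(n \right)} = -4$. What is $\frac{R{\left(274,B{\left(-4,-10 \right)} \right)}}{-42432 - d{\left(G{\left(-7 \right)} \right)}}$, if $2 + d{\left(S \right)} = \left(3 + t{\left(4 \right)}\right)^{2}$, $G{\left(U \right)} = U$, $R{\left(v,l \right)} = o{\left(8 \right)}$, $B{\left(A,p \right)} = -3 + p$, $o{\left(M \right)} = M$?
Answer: $- \frac{8}{42431} \approx -0.00018854$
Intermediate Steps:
$R{\left(v,l \right)} = 8$
$d{\left(S \right)} = -1$ ($d{\left(S \right)} = -2 + \left(3 - 4\right)^{2} = -2 + \left(-1\right)^{2} = -2 + 1 = -1$)
$\frac{R{\left(274,B{\left(-4,-10 \right)} \right)}}{-42432 - d{\left(G{\left(-7 \right)} \right)}} = \frac{8}{-42432 - -1} = \frac{8}{-42432 + 1} = \frac{8}{-42431} = 8 \left(- \frac{1}{42431}\right) = - \frac{8}{42431}$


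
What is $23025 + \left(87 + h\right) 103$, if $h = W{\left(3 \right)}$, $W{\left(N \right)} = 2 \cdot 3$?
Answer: $32604$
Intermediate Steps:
$W{\left(N \right)} = 6$
$h = 6$
$23025 + \left(87 + h\right) 103 = 23025 + \left(87 + 6\right) 103 = 23025 + 93 \cdot 103 = 23025 + 9579 = 32604$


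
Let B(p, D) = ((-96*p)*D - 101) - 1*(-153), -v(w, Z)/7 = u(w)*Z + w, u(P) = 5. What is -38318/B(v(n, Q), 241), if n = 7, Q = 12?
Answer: -19159/5425418 ≈ -0.0035313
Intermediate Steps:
v(w, Z) = -35*Z - 7*w (v(w, Z) = -7*(5*Z + w) = -7*(w + 5*Z) = -35*Z - 7*w)
B(p, D) = 52 - 96*D*p (B(p, D) = (-96*D*p - 101) + 153 = (-101 - 96*D*p) + 153 = 52 - 96*D*p)
-38318/B(v(n, Q), 241) = -38318/(52 - 96*241*(-35*12 - 7*7)) = -38318/(52 - 96*241*(-420 - 49)) = -38318/(52 - 96*241*(-469)) = -38318/(52 + 10850784) = -38318/10850836 = -38318*1/10850836 = -19159/5425418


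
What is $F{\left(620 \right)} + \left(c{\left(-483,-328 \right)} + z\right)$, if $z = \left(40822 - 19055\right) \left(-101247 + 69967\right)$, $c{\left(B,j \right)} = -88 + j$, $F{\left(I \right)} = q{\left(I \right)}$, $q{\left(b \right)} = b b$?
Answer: $-680487776$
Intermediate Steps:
$q{\left(b \right)} = b^{2}$
$F{\left(I \right)} = I^{2}$
$z = -680871760$ ($z = 21767 \left(-31280\right) = -680871760$)
$F{\left(620 \right)} + \left(c{\left(-483,-328 \right)} + z\right) = 620^{2} - 680872176 = 384400 - 680872176 = -680487776$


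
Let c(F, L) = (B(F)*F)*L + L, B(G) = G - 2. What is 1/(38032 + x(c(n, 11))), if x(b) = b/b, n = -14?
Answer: 1/38033 ≈ 2.6293e-5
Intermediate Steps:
B(G) = -2 + G
c(F, L) = L + F*L*(-2 + F) (c(F, L) = ((-2 + F)*F)*L + L = (F*(-2 + F))*L + L = F*L*(-2 + F) + L = L + F*L*(-2 + F))
x(b) = 1
1/(38032 + x(c(n, 11))) = 1/(38032 + 1) = 1/38033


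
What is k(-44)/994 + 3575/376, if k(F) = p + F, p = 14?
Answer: 1771135/186872 ≈ 9.4778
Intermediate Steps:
k(F) = 14 + F
k(-44)/994 + 3575/376 = (14 - 44)/994 + 3575/376 = -30*1/994 + 3575*(1/376) = -15/497 + 3575/376 = 1771135/186872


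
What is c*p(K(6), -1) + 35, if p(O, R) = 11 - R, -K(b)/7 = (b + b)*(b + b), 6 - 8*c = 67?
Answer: -113/2 ≈ -56.500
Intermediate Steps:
c = -61/8 (c = ¾ - ⅛*67 = ¾ - 67/8 = -61/8 ≈ -7.6250)
K(b) = -28*b² (K(b) = -7*(b + b)*(b + b) = -7*2*b*2*b = -28*b²)
c*p(K(6), -1) + 35 = -61*(11 - 1*(-1))/8 + 35 = -61*(11 + 1)/8 + 35 = -61/8*12 + 35 = -183/2 + 35 = -113/2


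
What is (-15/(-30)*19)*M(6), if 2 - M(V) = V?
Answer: -38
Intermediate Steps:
M(V) = 2 - V
(-15/(-30)*19)*M(6) = (-15/(-30)*19)*(2 - 1*6) = (-15*(-1/30)*19)*(2 - 6) = ((½)*19)*(-4) = (19/2)*(-4) = -38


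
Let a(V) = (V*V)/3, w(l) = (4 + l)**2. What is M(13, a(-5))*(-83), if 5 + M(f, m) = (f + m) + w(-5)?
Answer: -4316/3 ≈ -1438.7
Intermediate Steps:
a(V) = V**2/3 (a(V) = V**2*(1/3) = V**2/3)
M(f, m) = -4 + f + m (M(f, m) = -5 + ((f + m) + (4 - 5)**2) = -5 + ((f + m) + (-1)**2) = -5 + ((f + m) + 1) = -5 + (1 + f + m) = -4 + f + m)
M(13, a(-5))*(-83) = (-4 + 13 + (1/3)*(-5)**2)*(-83) = (-4 + 13 + (1/3)*25)*(-83) = (-4 + 13 + 25/3)*(-83) = (52/3)*(-83) = -4316/3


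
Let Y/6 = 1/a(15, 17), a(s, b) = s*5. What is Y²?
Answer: 4/625 ≈ 0.0064000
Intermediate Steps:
a(s, b) = 5*s
Y = 2/25 (Y = 6/((5*15)) = 6/75 = 6*(1/75) = 2/25 ≈ 0.080000)
Y² = (2/25)² = 4/625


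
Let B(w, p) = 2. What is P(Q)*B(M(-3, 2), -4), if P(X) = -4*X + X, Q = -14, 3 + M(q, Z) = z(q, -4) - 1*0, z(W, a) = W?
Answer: 84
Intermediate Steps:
M(q, Z) = -3 + q (M(q, Z) = -3 + (q - 1*0) = -3 + (q + 0) = -3 + q)
P(X) = -3*X
P(Q)*B(M(-3, 2), -4) = -3*(-14)*2 = 42*2 = 84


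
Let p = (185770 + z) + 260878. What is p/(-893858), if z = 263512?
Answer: -355080/446929 ≈ -0.79449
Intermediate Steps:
p = 710160 (p = (185770 + 263512) + 260878 = 449282 + 260878 = 710160)
p/(-893858) = 710160/(-893858) = 710160*(-1/893858) = -355080/446929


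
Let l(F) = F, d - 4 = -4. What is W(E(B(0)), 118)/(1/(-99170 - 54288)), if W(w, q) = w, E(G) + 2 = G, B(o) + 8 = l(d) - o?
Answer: 1534580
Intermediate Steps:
d = 0 (d = 4 - 4 = 0)
B(o) = -8 - o (B(o) = -8 + (0 - o) = -8 - o)
E(G) = -2 + G
W(E(B(0)), 118)/(1/(-99170 - 54288)) = (-2 + (-8 - 1*0))/(1/(-99170 - 54288)) = (-2 + (-8 + 0))/(1/(-153458)) = (-2 - 8)/(-1/153458) = -10*(-153458) = 1534580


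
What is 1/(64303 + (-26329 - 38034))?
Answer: -1/60 ≈ -0.016667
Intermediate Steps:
1/(64303 + (-26329 - 38034)) = 1/(64303 - 64363) = 1/(-60) = -1/60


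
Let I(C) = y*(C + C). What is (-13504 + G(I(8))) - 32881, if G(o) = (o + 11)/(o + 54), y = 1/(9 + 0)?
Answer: -23285155/502 ≈ -46385.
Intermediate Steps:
y = ⅑ (y = 1/9 = ⅑ ≈ 0.11111)
I(C) = 2*C/9 (I(C) = (C + C)/9 = (2*C)/9 = 2*C/9)
G(o) = (11 + o)/(54 + o)
(-13504 + G(I(8))) - 32881 = (-13504 + (11 + (2/9)*8)/(54 + (2/9)*8)) - 32881 = (-13504 + (11 + 16/9)/(54 + 16/9)) - 32881 = (-13504 + (115/9)/(502/9)) - 32881 = (-13504 + (9/502)*(115/9)) - 32881 = (-13504 + 115/502) - 32881 = -6778893/502 - 32881 = -23285155/502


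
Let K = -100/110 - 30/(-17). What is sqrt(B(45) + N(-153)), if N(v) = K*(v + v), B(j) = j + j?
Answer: 3*I*sqrt(2310)/11 ≈ 13.108*I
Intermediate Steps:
B(j) = 2*j
K = 160/187 (K = -100*1/110 - 30*(-1/17) = -10/11 + 30/17 = 160/187 ≈ 0.85561)
N(v) = 320*v/187 (N(v) = 160*(v + v)/187 = 160*(2*v)/187 = 320*v/187)
sqrt(B(45) + N(-153)) = sqrt(2*45 + (320/187)*(-153)) = sqrt(90 - 2880/11) = sqrt(-1890/11) = 3*I*sqrt(2310)/11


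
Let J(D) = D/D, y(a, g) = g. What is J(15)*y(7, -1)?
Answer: -1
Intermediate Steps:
J(D) = 1
J(15)*y(7, -1) = 1*(-1) = -1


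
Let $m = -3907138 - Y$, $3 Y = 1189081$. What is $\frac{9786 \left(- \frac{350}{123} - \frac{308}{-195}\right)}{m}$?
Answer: $\frac{99053892}{34406469175} \approx 0.0028789$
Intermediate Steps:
$Y = \frac{1189081}{3}$ ($Y = \frac{1}{3} \cdot 1189081 = \frac{1189081}{3} \approx 3.9636 \cdot 10^{5}$)
$m = - \frac{12910495}{3}$ ($m = -3907138 - \frac{1189081}{3} = - \frac{12910495}{3} \approx -4.3035 \cdot 10^{6}$)
$\frac{9786 \left(- \frac{350}{123} - \frac{308}{-195}\right)}{m} = \frac{9786 \left(- \frac{350}{123} - \frac{308}{-195}\right)}{- \frac{12910495}{3}} = 9786 \left(\left(-350\right) \frac{1}{123} - - \frac{308}{195}\right) \left(- \frac{3}{12910495}\right) = 9786 \left(- \frac{350}{123} + \frac{308}{195}\right) \left(- \frac{3}{12910495}\right) = 9786 \left(- \frac{3374}{2665}\right) \left(- \frac{3}{12910495}\right) = \left(- \frac{33017964}{2665}\right) \left(- \frac{3}{12910495}\right) = \frac{99053892}{34406469175}$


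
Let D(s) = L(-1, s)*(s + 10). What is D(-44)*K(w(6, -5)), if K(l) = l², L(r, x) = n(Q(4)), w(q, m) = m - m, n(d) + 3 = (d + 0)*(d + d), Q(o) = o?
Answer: 0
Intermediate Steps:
n(d) = -3 + 2*d² (n(d) = -3 + (d + 0)*(d + d) = -3 + d*(2*d) = -3 + 2*d²)
w(q, m) = 0
L(r, x) = 29 (L(r, x) = -3 + 2*4² = -3 + 2*16 = -3 + 32 = 29)
D(s) = 290 + 29*s (D(s) = 29*(s + 10) = 29*(10 + s) = 290 + 29*s)
D(-44)*K(w(6, -5)) = (290 + 29*(-44))*0² = (290 - 1276)*0 = -986*0 = 0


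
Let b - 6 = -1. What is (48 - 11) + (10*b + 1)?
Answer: 88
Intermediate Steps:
b = 5 (b = 6 - 1 = 5)
(48 - 11) + (10*b + 1) = (48 - 11) + (10*5 + 1) = 37 + (50 + 1) = 37 + 51 = 88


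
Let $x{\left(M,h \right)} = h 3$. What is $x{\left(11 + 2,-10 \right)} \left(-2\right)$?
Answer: $60$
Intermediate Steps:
$x{\left(M,h \right)} = 3 h$
$x{\left(11 + 2,-10 \right)} \left(-2\right) = 3 \left(-10\right) \left(-2\right) = \left(-30\right) \left(-2\right) = 60$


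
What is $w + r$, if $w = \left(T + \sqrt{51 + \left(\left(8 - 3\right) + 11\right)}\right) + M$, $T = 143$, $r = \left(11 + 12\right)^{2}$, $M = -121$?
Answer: $551 + \sqrt{67} \approx 559.19$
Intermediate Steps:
$r = 529$ ($r = 23^{2} = 529$)
$w = 22 + \sqrt{67}$ ($w = \left(143 + \sqrt{51 + \left(\left(8 - 3\right) + 11\right)}\right) - 121 = \left(143 + \sqrt{51 + \left(5 + 11\right)}\right) - 121 = \left(143 + \sqrt{51 + 16}\right) - 121 = \left(143 + \sqrt{67}\right) - 121 = 22 + \sqrt{67} \approx 30.185$)
$w + r = \left(22 + \sqrt{67}\right) + 529 = 551 + \sqrt{67}$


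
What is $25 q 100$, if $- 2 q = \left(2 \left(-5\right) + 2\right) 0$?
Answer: $0$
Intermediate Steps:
$q = 0$ ($q = - \frac{\left(2 \left(-5\right) + 2\right) 0}{2} = - \frac{\left(-10 + 2\right) 0}{2} = - \frac{\left(-8\right) 0}{2} = \left(- \frac{1}{2}\right) 0 = 0$)
$25 q 100 = 25 \cdot 0 \cdot 100 = 0 \cdot 100 = 0$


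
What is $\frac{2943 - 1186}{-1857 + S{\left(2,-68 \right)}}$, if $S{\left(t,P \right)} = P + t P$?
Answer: $- \frac{1757}{2061} \approx -0.8525$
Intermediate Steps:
$S{\left(t,P \right)} = P + P t$
$\frac{2943 - 1186}{-1857 + S{\left(2,-68 \right)}} = \frac{2943 - 1186}{-1857 - 68 \left(1 + 2\right)} = \frac{1757}{-1857 - 204} = \frac{1757}{-2061} = 1757 \left(- \frac{1}{2061}\right) = - \frac{1757}{2061}$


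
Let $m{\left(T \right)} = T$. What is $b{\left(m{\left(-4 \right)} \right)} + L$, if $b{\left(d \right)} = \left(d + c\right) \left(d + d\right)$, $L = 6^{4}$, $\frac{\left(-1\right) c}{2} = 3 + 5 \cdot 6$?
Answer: $1856$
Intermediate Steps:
$c = -66$ ($c = - 2 \left(3 + 5 \cdot 6\right) = - 2 \left(3 + 30\right) = \left(-2\right) 33 = -66$)
$L = 1296$
$b{\left(d \right)} = 2 d \left(-66 + d\right)$ ($b{\left(d \right)} = \left(d - 66\right) \left(d + d\right) = \left(-66 + d\right) 2 d = 2 d \left(-66 + d\right)$)
$b{\left(m{\left(-4 \right)} \right)} + L = 2 \left(-4\right) \left(-66 - 4\right) + 1296 = 2 \left(-4\right) \left(-70\right) + 1296 = 560 + 1296 = 1856$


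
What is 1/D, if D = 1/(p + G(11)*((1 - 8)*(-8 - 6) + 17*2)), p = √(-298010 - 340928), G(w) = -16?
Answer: -2112 + I*√638938 ≈ -2112.0 + 799.34*I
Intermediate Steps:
p = I*√638938 (p = √(-638938) = I*√638938 ≈ 799.34*I)
D = 1/(-2112 + I*√638938) (D = 1/(I*√638938 - 16*((1 - 8)*(-8 - 6) + 17*2)) = 1/(I*√638938 - 16*(-7*(-14) + 34)) = 1/(I*√638938 - 16*(98 + 34)) = 1/(I*√638938 - 16*132) = 1/(I*√638938 - 2112) = 1/(-2112 + I*√638938) ≈ -0.00041416 - 0.00015675*I)
1/D = 1/(-1056/2549741 - I*√638938/5099482)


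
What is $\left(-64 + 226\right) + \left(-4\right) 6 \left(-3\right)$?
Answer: $234$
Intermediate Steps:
$\left(-64 + 226\right) + \left(-4\right) 6 \left(-3\right) = 162 - -72 = 162 + 72 = 234$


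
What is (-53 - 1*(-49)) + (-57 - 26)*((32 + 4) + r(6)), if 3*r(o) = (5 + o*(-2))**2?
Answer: -13043/3 ≈ -4347.7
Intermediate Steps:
r(o) = (5 - 2*o)**2/3 (r(o) = (5 + o*(-2))**2/3 = (5 - 2*o)**2/3)
(-53 - 1*(-49)) + (-57 - 26)*((32 + 4) + r(6)) = (-53 - 1*(-49)) + (-57 - 26)*((32 + 4) + (-5 + 2*6)**2/3) = (-53 + 49) - 83*(36 + (-5 + 12)**2/3) = -4 - 83*(36 + (1/3)*7**2) = -4 - 83*(36 + (1/3)*49) = -4 - 83*(36 + 49/3) = -4 - 83*157/3 = -4 - 13031/3 = -13043/3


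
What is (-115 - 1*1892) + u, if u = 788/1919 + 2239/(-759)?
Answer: -2926936196/1456521 ≈ -2009.5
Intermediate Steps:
u = -3698549/1456521 (u = 788*(1/1919) + 2239*(-1/759) = 788/1919 - 2239/759 = -3698549/1456521 ≈ -2.5393)
(-115 - 1*1892) + u = (-115 - 1*1892) - 3698549/1456521 = (-115 - 1892) - 3698549/1456521 = -2007 - 3698549/1456521 = -2926936196/1456521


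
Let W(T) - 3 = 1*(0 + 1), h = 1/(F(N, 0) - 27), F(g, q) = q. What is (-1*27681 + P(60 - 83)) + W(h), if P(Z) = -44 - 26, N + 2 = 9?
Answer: -27747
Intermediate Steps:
N = 7 (N = -2 + 9 = 7)
h = -1/27 (h = 1/(0 - 27) = 1/(-27) = -1/27 ≈ -0.037037)
P(Z) = -70
W(T) = 4 (W(T) = 3 + 1*(0 + 1) = 3 + 1*1 = 3 + 1 = 4)
(-1*27681 + P(60 - 83)) + W(h) = (-1*27681 - 70) + 4 = (-27681 - 70) + 4 = -27751 + 4 = -27747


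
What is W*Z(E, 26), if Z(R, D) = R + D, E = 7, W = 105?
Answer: 3465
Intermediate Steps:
Z(R, D) = D + R
W*Z(E, 26) = 105*(26 + 7) = 105*33 = 3465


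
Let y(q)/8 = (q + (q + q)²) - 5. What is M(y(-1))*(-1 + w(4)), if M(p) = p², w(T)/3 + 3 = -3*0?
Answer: -2560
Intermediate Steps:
y(q) = -40 + 8*q + 32*q² (y(q) = 8*((q + (q + q)²) - 5) = 8*((q + (2*q)²) - 5) = 8*((q + 4*q²) - 5) = 8*(-5 + q + 4*q²) = -40 + 8*q + 32*q²)
w(T) = -9 (w(T) = -9 + 3*(-3*0) = -9 + 3*0 = -9 + 0 = -9)
M(y(-1))*(-1 + w(4)) = (-40 + 8*(-1) + 32*(-1)²)²*(-1 - 9) = (-40 - 8 + 32*1)²*(-10) = (-40 - 8 + 32)²*(-10) = (-16)²*(-10) = 256*(-10) = -2560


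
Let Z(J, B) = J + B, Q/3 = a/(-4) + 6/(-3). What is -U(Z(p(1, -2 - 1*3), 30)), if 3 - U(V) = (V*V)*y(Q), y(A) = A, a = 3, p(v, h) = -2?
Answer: -6471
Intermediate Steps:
Q = -33/4 (Q = 3*(3/(-4) + 6/(-3)) = 3*(3*(-¼) + 6*(-⅓)) = 3*(-¾ - 2) = 3*(-11/4) = -33/4 ≈ -8.2500)
Z(J, B) = B + J
U(V) = 3 + 33*V²/4 (U(V) = 3 - V*V*(-33)/4 = 3 - V²*(-33)/4 = 3 - (-33)*V²/4 = 3 + 33*V²/4)
-U(Z(p(1, -2 - 1*3), 30)) = -(3 + 33*(30 - 2)²/4) = -(3 + (33/4)*28²) = -(3 + (33/4)*784) = -(3 + 6468) = -1*6471 = -6471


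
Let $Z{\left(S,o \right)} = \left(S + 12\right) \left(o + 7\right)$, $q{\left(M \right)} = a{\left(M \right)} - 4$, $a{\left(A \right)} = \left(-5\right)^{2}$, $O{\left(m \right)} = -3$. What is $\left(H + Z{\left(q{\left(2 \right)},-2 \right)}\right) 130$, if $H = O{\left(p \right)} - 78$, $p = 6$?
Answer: $10920$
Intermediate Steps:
$a{\left(A \right)} = 25$
$H = -81$ ($H = -3 - 78 = -81$)
$q{\left(M \right)} = 21$ ($q{\left(M \right)} = 25 - 4 = 21$)
$Z{\left(S,o \right)} = \left(7 + o\right) \left(12 + S\right)$ ($Z{\left(S,o \right)} = \left(12 + S\right) \left(7 + o\right) = \left(7 + o\right) \left(12 + S\right)$)
$\left(H + Z{\left(q{\left(2 \right)},-2 \right)}\right) 130 = \left(-81 + \left(84 + 7 \cdot 21 + 12 \left(-2\right) + 21 \left(-2\right)\right)\right) 130 = \left(-81 + \left(84 + 147 - 24 - 42\right)\right) 130 = \left(-81 + 165\right) 130 = 84 \cdot 130 = 10920$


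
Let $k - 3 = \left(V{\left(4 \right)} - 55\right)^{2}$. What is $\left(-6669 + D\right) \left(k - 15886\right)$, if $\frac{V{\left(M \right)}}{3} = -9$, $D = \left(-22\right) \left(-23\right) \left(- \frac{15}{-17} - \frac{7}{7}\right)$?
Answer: $\frac{1047652215}{17} \approx 6.1627 \cdot 10^{7}$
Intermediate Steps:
$D = - \frac{1012}{17}$ ($D = 506 \left(\left(-15\right) \left(- \frac{1}{17}\right) - 1\right) = 506 \left(\frac{15}{17} - 1\right) = 506 \left(- \frac{2}{17}\right) = - \frac{1012}{17} \approx -59.529$)
$V{\left(M \right)} = -27$ ($V{\left(M \right)} = 3 \left(-9\right) = -27$)
$k = 6727$ ($k = 3 + \left(-27 - 55\right)^{2} = 3 + \left(-82\right)^{2} = 3 + 6724 = 6727$)
$\left(-6669 + D\right) \left(k - 15886\right) = \left(-6669 - \frac{1012}{17}\right) \left(6727 - 15886\right) = \left(- \frac{114385}{17}\right) \left(-9159\right) = \frac{1047652215}{17}$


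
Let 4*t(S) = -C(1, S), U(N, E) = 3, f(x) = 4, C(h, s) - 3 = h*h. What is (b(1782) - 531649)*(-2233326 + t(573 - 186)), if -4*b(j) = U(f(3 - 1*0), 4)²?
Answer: 4749404364835/4 ≈ 1.1874e+12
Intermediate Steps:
C(h, s) = 3 + h² (C(h, s) = 3 + h*h = 3 + h²)
t(S) = -1 (t(S) = (-(3 + 1²))/4 = (-(3 + 1))/4 = (-1*4)/4 = (¼)*(-4) = -1)
b(j) = -9/4 (b(j) = -¼*3² = -¼*9 = -9/4)
(b(1782) - 531649)*(-2233326 + t(573 - 186)) = (-9/4 - 531649)*(-2233326 - 1) = -2126605/4*(-2233327) = 4749404364835/4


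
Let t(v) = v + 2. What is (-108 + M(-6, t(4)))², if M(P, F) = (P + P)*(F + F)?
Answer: 63504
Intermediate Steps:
t(v) = 2 + v
M(P, F) = 4*F*P (M(P, F) = (2*P)*(2*F) = 4*F*P)
(-108 + M(-6, t(4)))² = (-108 + 4*(2 + 4)*(-6))² = (-108 + 4*6*(-6))² = (-108 - 144)² = (-252)² = 63504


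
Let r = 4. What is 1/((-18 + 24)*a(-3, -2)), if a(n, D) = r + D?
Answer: 1/12 ≈ 0.083333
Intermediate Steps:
a(n, D) = 4 + D
1/((-18 + 24)*a(-3, -2)) = 1/((-18 + 24)*(4 - 2)) = 1/(6*2) = 1/12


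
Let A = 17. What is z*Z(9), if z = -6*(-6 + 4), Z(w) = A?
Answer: 204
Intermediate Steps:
Z(w) = 17
z = 12 (z = -6*(-2) = 12)
z*Z(9) = 12*17 = 204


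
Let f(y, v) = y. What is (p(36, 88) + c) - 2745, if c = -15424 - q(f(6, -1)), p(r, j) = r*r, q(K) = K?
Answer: -16879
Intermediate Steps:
p(r, j) = r²
c = -15430 (c = -15424 - 1*6 = -15424 - 6 = -15430)
(p(36, 88) + c) - 2745 = (36² - 15430) - 2745 = (1296 - 15430) - 2745 = -14134 - 2745 = -16879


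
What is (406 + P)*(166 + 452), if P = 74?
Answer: 296640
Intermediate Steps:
(406 + P)*(166 + 452) = (406 + 74)*(166 + 452) = 480*618 = 296640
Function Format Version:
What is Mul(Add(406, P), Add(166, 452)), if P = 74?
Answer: 296640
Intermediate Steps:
Mul(Add(406, P), Add(166, 452)) = Mul(Add(406, 74), Add(166, 452)) = Mul(480, 618) = 296640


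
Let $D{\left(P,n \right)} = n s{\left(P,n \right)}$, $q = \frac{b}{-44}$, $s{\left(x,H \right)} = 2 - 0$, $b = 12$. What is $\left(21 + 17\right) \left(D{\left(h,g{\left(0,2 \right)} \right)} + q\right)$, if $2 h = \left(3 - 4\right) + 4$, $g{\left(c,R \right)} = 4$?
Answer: $\frac{3230}{11} \approx 293.64$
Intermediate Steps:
$s{\left(x,H \right)} = 2$ ($s{\left(x,H \right)} = 2 + 0 = 2$)
$q = - \frac{3}{11}$ ($q = \frac{12}{-44} = 12 \left(- \frac{1}{44}\right) = - \frac{3}{11} \approx -0.27273$)
$h = \frac{3}{2}$ ($h = \frac{\left(3 - 4\right) + 4}{2} = \frac{-1 + 4}{2} = \frac{1}{2} \cdot 3 = \frac{3}{2} \approx 1.5$)
$D{\left(P,n \right)} = 2 n$ ($D{\left(P,n \right)} = n 2 = 2 n$)
$\left(21 + 17\right) \left(D{\left(h,g{\left(0,2 \right)} \right)} + q\right) = \left(21 + 17\right) \left(2 \cdot 4 - \frac{3}{11}\right) = 38 \left(8 - \frac{3}{11}\right) = 38 \cdot \frac{85}{11} = \frac{3230}{11}$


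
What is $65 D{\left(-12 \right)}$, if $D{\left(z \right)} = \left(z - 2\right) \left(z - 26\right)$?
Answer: $34580$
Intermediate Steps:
$D{\left(z \right)} = \left(-26 + z\right) \left(-2 + z\right)$ ($D{\left(z \right)} = \left(-2 + z\right) \left(-26 + z\right) = \left(-26 + z\right) \left(-2 + z\right)$)
$65 D{\left(-12 \right)} = 65 \left(52 + \left(-12\right)^{2} - -336\right) = 65 \left(52 + 144 + 336\right) = 65 \cdot 532 = 34580$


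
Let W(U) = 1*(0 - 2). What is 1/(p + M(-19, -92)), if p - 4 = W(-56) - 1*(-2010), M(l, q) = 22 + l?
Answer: 1/2015 ≈ 0.00049628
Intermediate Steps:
W(U) = -2 (W(U) = 1*(-2) = -2)
p = 2012 (p = 4 + (-2 - 1*(-2010)) = 4 + (-2 + 2010) = 4 + 2008 = 2012)
1/(p + M(-19, -92)) = 1/(2012 + (22 - 19)) = 1/(2012 + 3) = 1/2015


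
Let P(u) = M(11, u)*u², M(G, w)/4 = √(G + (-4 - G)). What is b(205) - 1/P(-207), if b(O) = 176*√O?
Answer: 176*√205 + I/342792 ≈ 2519.9 + 2.9172e-6*I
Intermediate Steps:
M(G, w) = 8*I (M(G, w) = 4*√(G + (-4 - G)) = 4*√(-4) = 4*(2*I) = 8*I)
P(u) = 8*I*u² (P(u) = (8*I)*u² = 8*I*u²)
b(205) - 1/P(-207) = 176*√205 - 1/(8*I*(-207)²) = 176*√205 - 1/(8*I*42849) = 176*√205 - 1/(342792*I) = 176*√205 - (-1)*I/342792 = 176*√205 + I/342792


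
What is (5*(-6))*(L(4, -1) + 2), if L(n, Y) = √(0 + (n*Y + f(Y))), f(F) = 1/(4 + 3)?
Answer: -60 - 90*I*√21/7 ≈ -60.0 - 58.919*I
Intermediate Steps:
f(F) = ⅐ (f(F) = 1/7 = ⅐)
L(n, Y) = √(⅐ + Y*n) (L(n, Y) = √(0 + (n*Y + ⅐)) = √(0 + (Y*n + ⅐)) = √(0 + (⅐ + Y*n)) = √(⅐ + Y*n))
(5*(-6))*(L(4, -1) + 2) = (5*(-6))*(√(7 + 49*(-1)*4)/7 + 2) = -30*(√(7 - 196)/7 + 2) = -30*(√(-189)/7 + 2) = -30*((3*I*√21)/7 + 2) = -30*(3*I*√21/7 + 2) = -30*(2 + 3*I*√21/7) = -60 - 90*I*√21/7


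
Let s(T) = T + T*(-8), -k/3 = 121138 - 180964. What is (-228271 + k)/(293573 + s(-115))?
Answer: -48793/294378 ≈ -0.16575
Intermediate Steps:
k = 179478 (k = -3*(121138 - 180964) = -3*(-59826) = 179478)
s(T) = -7*T (s(T) = T - 8*T = -7*T)
(-228271 + k)/(293573 + s(-115)) = (-228271 + 179478)/(293573 - 7*(-115)) = -48793/(293573 + 805) = -48793/294378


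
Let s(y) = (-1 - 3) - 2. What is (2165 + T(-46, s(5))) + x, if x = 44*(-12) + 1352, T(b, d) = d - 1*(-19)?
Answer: 3002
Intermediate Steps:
s(y) = -6 (s(y) = -4 - 2 = -6)
T(b, d) = 19 + d (T(b, d) = d + 19 = 19 + d)
x = 824 (x = -528 + 1352 = 824)
(2165 + T(-46, s(5))) + x = (2165 + (19 - 6)) + 824 = (2165 + 13) + 824 = 2178 + 824 = 3002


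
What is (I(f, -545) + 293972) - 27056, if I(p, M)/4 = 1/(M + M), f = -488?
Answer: 145469218/545 ≈ 2.6692e+5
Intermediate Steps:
I(p, M) = 2/M (I(p, M) = 4/(M + M) = 4/((2*M)) = 4*(1/(2*M)) = 2/M)
(I(f, -545) + 293972) - 27056 = (2/(-545) + 293972) - 27056 = (2*(-1/545) + 293972) - 27056 = (-2/545 + 293972) - 27056 = 160214738/545 - 27056 = 145469218/545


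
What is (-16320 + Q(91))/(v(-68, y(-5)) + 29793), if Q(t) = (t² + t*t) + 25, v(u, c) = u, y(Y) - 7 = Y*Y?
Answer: 267/29725 ≈ 0.0089823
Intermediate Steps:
y(Y) = 7 + Y² (y(Y) = 7 + Y*Y = 7 + Y²)
Q(t) = 25 + 2*t² (Q(t) = (t² + t²) + 25 = 2*t² + 25 = 25 + 2*t²)
(-16320 + Q(91))/(v(-68, y(-5)) + 29793) = (-16320 + (25 + 2*91²))/(-68 + 29793) = (-16320 + (25 + 2*8281))/29725 = (-16320 + (25 + 16562))*(1/29725) = (-16320 + 16587)*(1/29725) = 267*(1/29725) = 267/29725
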